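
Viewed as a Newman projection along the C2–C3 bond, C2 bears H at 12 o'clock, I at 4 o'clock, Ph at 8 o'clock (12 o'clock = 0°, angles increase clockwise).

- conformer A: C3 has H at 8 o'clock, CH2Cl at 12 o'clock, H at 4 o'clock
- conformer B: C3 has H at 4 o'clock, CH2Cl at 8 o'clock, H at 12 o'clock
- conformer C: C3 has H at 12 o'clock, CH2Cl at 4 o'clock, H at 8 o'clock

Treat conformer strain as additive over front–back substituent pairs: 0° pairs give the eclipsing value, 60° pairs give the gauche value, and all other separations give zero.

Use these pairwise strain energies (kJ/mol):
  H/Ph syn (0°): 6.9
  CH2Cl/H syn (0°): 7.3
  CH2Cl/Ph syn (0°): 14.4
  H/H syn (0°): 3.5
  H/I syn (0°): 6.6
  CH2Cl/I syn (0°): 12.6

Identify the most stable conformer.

A

A is eclipsed. H at 0° is eclipsed with CH2Cl at 0° (7.3); I at 120° is eclipsed with H at 120° (6.6); Ph at 240° is eclipsed with H at 240° (6.9). Total 20.8 kJ/mol.
B is eclipsed. H at 0° is eclipsed with H at 0° (3.5); I at 120° is eclipsed with H at 120° (6.6); Ph at 240° is eclipsed with CH2Cl at 240° (14.4). Total 24.5 kJ/mol.
C is eclipsed. H at 0° is eclipsed with H at 0° (3.5); I at 120° is eclipsed with CH2Cl at 120° (12.6); Ph at 240° is eclipsed with H at 240° (6.9). Total 23.0 kJ/mol.
A has the lowest total (20.8 kJ/mol).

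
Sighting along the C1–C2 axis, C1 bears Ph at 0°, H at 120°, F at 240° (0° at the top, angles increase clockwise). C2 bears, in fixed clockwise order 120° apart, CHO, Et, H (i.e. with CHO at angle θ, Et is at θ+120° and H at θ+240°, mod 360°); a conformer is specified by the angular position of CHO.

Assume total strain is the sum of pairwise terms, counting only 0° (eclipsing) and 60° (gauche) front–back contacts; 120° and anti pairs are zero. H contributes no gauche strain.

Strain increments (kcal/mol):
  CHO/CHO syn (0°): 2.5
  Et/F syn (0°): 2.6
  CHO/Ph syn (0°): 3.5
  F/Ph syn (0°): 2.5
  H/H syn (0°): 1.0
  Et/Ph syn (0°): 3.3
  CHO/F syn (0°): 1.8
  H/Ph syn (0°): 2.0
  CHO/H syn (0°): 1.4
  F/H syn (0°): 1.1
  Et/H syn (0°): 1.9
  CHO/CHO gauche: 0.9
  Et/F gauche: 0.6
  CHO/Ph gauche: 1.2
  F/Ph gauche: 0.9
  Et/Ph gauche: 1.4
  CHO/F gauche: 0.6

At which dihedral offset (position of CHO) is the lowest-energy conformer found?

60°

CHO at 0° (eclipsed): Ph–CHO eclipsed, H–Et eclipsed, F–H eclipsed; 3.5 + 1.9 + 1.1 = 6.5 kcal/mol.
CHO at 60° (staggered): Ph–CHO gauche, F–Et gauche; 1.2 + 0.6 = 1.8 kcal/mol.
CHO at 120° (eclipsed): Ph–H eclipsed, H–CHO eclipsed, F–Et eclipsed; 2.0 + 1.4 + 2.6 = 6.0 kcal/mol.
CHO at 180° (staggered): Ph–Et gauche, F–CHO gauche, F–Et gauche; 1.4 + 0.6 + 0.6 = 2.6 kcal/mol.
CHO at 240° (eclipsed): Ph–Et eclipsed, H–H eclipsed, F–CHO eclipsed; 3.3 + 1.0 + 1.8 = 6.1 kcal/mol.
CHO at 300° (staggered): Ph–CHO gauche, Ph–Et gauche, F–CHO gauche; 1.2 + 1.4 + 0.6 = 3.2 kcal/mol.
The minimum (1.8 kcal/mol) occurs with CHO at 60°.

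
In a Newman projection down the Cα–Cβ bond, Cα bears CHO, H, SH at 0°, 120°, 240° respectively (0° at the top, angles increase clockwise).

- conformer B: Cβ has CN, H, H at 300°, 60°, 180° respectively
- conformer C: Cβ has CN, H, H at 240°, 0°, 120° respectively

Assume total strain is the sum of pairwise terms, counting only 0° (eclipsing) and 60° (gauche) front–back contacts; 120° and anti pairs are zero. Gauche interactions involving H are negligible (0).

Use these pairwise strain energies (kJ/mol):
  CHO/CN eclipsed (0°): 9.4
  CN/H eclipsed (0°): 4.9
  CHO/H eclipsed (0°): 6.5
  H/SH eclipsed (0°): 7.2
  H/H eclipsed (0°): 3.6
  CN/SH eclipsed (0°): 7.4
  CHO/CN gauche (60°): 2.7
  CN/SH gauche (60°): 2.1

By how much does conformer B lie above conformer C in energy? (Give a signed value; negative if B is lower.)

-12.7 kJ/mol

B is staggered. CHO at 0° is gauche with CN at 300° (2.7); SH at 240° is gauche with CN at 300° (2.1). Total 4.8 kJ/mol.
C is eclipsed. CHO at 0° is eclipsed with H at 0° (6.5); H at 120° is eclipsed with H at 120° (3.6); SH at 240° is eclipsed with CN at 240° (7.4). Total 17.5 kJ/mol.
E(B) − E(C) = 4.8 − 17.5 = -12.7 kJ/mol.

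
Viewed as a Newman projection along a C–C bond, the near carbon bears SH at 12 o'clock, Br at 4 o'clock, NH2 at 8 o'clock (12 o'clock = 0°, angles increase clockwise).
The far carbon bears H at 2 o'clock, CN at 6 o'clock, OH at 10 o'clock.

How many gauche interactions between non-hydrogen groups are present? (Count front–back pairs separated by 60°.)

4

Non-H gauche pairs: SH(0°)/OH(300°); Br(120°)/CN(180°); NH2(240°)/CN(180°); NH2(240°)/OH(300°) — 4 interactions.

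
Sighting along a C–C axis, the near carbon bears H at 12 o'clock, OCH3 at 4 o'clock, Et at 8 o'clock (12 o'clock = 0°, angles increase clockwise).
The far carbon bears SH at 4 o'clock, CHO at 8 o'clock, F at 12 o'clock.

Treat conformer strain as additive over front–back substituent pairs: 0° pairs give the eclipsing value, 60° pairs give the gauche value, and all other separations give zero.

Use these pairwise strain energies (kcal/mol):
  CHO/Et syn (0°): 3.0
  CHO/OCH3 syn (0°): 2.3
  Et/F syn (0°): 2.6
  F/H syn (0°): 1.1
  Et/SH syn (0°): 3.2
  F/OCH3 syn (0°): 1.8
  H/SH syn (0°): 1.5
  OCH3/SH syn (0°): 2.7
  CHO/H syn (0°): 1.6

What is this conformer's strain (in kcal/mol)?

6.8 kcal/mol

This conformer (eclipsed): H–F eclipsed, OCH3–SH eclipsed, Et–CHO eclipsed; 1.1 + 2.7 + 3.0 = 6.8 kcal/mol.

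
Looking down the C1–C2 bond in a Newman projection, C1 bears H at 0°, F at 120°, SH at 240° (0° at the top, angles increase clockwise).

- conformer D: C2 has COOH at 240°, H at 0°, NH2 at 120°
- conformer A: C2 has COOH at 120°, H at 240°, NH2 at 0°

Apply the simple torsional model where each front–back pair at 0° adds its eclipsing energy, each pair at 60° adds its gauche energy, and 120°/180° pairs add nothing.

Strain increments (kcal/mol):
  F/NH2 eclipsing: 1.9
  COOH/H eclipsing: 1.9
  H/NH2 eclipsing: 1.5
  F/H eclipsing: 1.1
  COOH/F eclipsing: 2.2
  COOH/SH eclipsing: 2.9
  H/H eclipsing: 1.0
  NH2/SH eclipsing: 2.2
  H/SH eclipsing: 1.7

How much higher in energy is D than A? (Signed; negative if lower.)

D (eclipsed): H(0°)/H(0°) eclipsed 1.0; F(120°)/NH2(120°) eclipsed 1.9; SH(240°)/COOH(240°) eclipsed 2.9 → 5.8 kcal/mol.
A (eclipsed): H(0°)/NH2(0°) eclipsed 1.5; F(120°)/COOH(120°) eclipsed 2.2; SH(240°)/H(240°) eclipsed 1.7 → 5.4 kcal/mol.
E(D) − E(A) = 5.8 − 5.4 = +0.4 kcal/mol.

+0.4 kcal/mol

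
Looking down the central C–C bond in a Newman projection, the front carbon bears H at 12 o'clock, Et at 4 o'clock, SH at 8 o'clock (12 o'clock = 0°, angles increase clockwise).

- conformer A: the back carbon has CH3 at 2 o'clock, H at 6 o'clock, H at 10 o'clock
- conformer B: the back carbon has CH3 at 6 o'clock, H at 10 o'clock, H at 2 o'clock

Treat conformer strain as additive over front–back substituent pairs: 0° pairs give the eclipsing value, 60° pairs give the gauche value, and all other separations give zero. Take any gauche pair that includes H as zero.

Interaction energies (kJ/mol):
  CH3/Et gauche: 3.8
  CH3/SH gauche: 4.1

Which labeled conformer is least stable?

B

A (staggered): Et–CH3 gauche; 3.8 = 3.8 kJ/mol.
B (staggered): Et–CH3 gauche, SH–CH3 gauche; 3.8 + 4.1 = 7.9 kJ/mol.
B has the highest total (7.9 kJ/mol).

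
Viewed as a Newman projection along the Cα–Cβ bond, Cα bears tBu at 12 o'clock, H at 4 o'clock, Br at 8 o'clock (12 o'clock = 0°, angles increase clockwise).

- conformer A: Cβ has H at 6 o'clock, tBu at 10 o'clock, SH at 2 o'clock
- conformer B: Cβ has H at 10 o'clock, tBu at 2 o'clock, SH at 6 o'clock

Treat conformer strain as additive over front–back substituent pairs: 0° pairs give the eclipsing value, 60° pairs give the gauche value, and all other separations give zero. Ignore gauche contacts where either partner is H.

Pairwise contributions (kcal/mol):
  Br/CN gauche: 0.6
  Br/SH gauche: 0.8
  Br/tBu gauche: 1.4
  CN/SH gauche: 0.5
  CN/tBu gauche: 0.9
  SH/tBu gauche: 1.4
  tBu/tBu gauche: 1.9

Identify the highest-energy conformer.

A

A (staggered): tBu(0°)/tBu(300°) gauche 1.9; tBu(0°)/SH(60°) gauche 1.4; Br(240°)/tBu(300°) gauche 1.4 → 4.7 kcal/mol.
B (staggered): tBu(0°)/tBu(60°) gauche 1.9; Br(240°)/SH(180°) gauche 0.8 → 2.7 kcal/mol.
A has the highest total (4.7 kcal/mol).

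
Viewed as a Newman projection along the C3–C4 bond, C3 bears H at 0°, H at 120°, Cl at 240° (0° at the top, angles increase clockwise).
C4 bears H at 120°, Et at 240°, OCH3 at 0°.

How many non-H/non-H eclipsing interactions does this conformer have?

Non-H eclipsing pairs: Cl(240°)/Et(240°) — 1 interaction.

1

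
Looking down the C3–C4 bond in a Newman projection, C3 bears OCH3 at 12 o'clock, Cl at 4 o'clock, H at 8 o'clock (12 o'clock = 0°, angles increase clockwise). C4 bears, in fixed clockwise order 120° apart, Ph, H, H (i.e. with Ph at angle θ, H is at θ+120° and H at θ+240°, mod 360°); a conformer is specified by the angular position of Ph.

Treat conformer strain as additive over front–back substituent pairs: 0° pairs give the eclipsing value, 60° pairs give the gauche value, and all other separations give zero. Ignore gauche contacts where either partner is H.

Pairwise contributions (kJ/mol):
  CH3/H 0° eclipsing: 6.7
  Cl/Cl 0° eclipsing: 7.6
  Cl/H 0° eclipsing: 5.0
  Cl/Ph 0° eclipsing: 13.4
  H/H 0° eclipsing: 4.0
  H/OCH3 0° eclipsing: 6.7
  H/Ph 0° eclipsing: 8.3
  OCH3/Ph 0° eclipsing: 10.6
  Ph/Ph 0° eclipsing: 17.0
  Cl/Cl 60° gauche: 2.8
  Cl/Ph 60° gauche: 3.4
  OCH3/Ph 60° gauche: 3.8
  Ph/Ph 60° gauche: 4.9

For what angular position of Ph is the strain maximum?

120°

Ph at 0° (eclipsed): OCH3(0°)/Ph(0°) eclipsed 10.6; Cl(120°)/H(120°) eclipsed 5.0; H(240°)/H(240°) eclipsed 4.0 → 19.6 kJ/mol.
Ph at 60° (staggered): OCH3(0°)/Ph(60°) gauche 3.8; Cl(120°)/Ph(60°) gauche 3.4 → 7.2 kJ/mol.
Ph at 120° (eclipsed): OCH3(0°)/H(0°) eclipsed 6.7; Cl(120°)/Ph(120°) eclipsed 13.4; H(240°)/H(240°) eclipsed 4.0 → 24.1 kJ/mol.
Ph at 180° (staggered): Cl(120°)/Ph(180°) gauche 3.4 → 3.4 kJ/mol.
Ph at 240° (eclipsed): OCH3(0°)/H(0°) eclipsed 6.7; Cl(120°)/H(120°) eclipsed 5.0; H(240°)/Ph(240°) eclipsed 8.3 → 20.0 kJ/mol.
Ph at 300° (staggered): OCH3(0°)/Ph(300°) gauche 3.8 → 3.8 kJ/mol.
The maximum (24.1 kJ/mol) occurs with Ph at 120°.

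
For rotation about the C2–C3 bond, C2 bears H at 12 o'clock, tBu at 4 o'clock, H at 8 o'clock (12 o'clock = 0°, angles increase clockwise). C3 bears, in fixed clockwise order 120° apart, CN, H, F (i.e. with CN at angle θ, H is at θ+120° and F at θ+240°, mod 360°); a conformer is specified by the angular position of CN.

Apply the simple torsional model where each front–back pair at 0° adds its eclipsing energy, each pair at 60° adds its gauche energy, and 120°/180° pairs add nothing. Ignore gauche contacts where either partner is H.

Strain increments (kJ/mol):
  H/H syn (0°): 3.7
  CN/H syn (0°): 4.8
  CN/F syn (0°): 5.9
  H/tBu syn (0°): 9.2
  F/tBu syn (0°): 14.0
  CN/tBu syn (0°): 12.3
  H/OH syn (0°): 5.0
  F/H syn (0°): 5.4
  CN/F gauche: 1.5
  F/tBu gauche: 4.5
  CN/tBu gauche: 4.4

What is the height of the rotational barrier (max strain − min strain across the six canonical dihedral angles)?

18.1 kJ/mol

CN at 0° (eclipsed): H(0°)/CN(0°) eclipsed 4.8; tBu(120°)/H(120°) eclipsed 9.2; H(240°)/F(240°) eclipsed 5.4 → 19.4 kJ/mol.
CN at 60° (staggered): tBu(120°)/CN(60°) gauche 4.4 → 4.4 kJ/mol.
CN at 120° (eclipsed): H(0°)/F(0°) eclipsed 5.4; tBu(120°)/CN(120°) eclipsed 12.3; H(240°)/H(240°) eclipsed 3.7 → 21.4 kJ/mol.
CN at 180° (staggered): tBu(120°)/CN(180°) gauche 4.4; tBu(120°)/F(60°) gauche 4.5 → 8.9 kJ/mol.
CN at 240° (eclipsed): H(0°)/H(0°) eclipsed 3.7; tBu(120°)/F(120°) eclipsed 14.0; H(240°)/CN(240°) eclipsed 4.8 → 22.5 kJ/mol.
CN at 300° (staggered): tBu(120°)/F(180°) gauche 4.5 → 4.5 kJ/mol.
Max at 240° (22.5 kJ/mol), min at 60° (4.4 kJ/mol); barrier = 18.1 kJ/mol.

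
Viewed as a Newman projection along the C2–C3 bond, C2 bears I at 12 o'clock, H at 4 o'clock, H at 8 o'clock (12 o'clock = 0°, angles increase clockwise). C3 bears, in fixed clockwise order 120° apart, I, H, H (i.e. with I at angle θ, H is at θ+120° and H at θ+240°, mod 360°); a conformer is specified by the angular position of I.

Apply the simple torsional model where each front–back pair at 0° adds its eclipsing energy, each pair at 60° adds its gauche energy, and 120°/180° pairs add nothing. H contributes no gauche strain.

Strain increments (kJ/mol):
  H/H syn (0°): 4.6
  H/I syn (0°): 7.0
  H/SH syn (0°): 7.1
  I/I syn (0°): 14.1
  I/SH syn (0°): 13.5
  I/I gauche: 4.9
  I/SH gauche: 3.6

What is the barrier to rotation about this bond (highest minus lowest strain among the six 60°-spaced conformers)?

23.3 kJ/mol

I at 0° (eclipsed): I(0°)/I(0°) eclipsed 14.1; H(120°)/H(120°) eclipsed 4.6; H(240°)/H(240°) eclipsed 4.6 → 23.3 kJ/mol.
I at 60° (staggered): I(0°)/I(60°) gauche 4.9 → 4.9 kJ/mol.
I at 120° (eclipsed): I(0°)/H(0°) eclipsed 7.0; H(120°)/I(120°) eclipsed 7.0; H(240°)/H(240°) eclipsed 4.6 → 18.6 kJ/mol.
I at 180° (staggered): no non-H gauche contacts → 0.0 kJ/mol.
I at 240° (eclipsed): I(0°)/H(0°) eclipsed 7.0; H(120°)/H(120°) eclipsed 4.6; H(240°)/I(240°) eclipsed 7.0 → 18.6 kJ/mol.
I at 300° (staggered): I(0°)/I(300°) gauche 4.9 → 4.9 kJ/mol.
Max at 0° (23.3 kJ/mol), min at 180° (0.0 kJ/mol); barrier = 23.3 kJ/mol.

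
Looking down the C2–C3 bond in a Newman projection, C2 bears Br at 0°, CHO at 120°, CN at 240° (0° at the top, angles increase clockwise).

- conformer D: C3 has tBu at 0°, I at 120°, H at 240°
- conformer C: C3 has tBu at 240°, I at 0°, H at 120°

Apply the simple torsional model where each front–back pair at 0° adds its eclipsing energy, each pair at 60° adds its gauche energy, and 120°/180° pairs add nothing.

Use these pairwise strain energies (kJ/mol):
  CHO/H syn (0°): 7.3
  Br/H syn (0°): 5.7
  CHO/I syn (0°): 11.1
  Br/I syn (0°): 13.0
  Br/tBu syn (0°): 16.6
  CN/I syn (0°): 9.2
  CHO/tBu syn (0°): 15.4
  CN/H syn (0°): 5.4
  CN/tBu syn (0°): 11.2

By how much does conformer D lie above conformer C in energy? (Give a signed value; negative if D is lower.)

D (eclipsed): Br–tBu eclipsed, CHO–I eclipsed, CN–H eclipsed; 16.6 + 11.1 + 5.4 = 33.1 kJ/mol.
C (eclipsed): Br–I eclipsed, CHO–H eclipsed, CN–tBu eclipsed; 13.0 + 7.3 + 11.2 = 31.5 kJ/mol.
E(D) − E(C) = 33.1 − 31.5 = +1.6 kJ/mol.

+1.6 kJ/mol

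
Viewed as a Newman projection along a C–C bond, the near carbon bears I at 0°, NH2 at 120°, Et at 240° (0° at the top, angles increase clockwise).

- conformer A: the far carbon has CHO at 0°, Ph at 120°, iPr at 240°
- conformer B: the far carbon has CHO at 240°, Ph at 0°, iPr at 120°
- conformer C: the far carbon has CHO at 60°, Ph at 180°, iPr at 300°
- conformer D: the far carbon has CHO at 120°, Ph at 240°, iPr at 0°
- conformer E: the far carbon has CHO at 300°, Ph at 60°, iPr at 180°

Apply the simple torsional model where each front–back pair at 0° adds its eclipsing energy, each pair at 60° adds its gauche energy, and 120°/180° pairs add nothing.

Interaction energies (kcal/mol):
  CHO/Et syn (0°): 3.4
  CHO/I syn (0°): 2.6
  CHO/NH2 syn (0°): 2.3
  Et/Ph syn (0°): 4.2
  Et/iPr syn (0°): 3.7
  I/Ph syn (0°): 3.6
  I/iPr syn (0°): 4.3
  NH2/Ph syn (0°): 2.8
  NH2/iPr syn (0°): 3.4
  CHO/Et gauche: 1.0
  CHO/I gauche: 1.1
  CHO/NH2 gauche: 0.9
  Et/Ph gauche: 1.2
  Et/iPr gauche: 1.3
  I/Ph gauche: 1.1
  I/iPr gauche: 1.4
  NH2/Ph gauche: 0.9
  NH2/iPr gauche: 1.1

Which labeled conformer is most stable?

E

A (eclipsed): I(0°)/CHO(0°) eclipsed 2.6; NH2(120°)/Ph(120°) eclipsed 2.8; Et(240°)/iPr(240°) eclipsed 3.7 → 9.1 kcal/mol.
B (eclipsed): I(0°)/Ph(0°) eclipsed 3.6; NH2(120°)/iPr(120°) eclipsed 3.4; Et(240°)/CHO(240°) eclipsed 3.4 → 10.4 kcal/mol.
C (staggered): I(0°)/CHO(60°) gauche 1.1; I(0°)/iPr(300°) gauche 1.4; NH2(120°)/CHO(60°) gauche 0.9; NH2(120°)/Ph(180°) gauche 0.9; Et(240°)/Ph(180°) gauche 1.2; Et(240°)/iPr(300°) gauche 1.3 → 6.8 kcal/mol.
D (eclipsed): I(0°)/iPr(0°) eclipsed 4.3; NH2(120°)/CHO(120°) eclipsed 2.3; Et(240°)/Ph(240°) eclipsed 4.2 → 10.8 kcal/mol.
E (staggered): I(0°)/CHO(300°) gauche 1.1; I(0°)/Ph(60°) gauche 1.1; NH2(120°)/Ph(60°) gauche 0.9; NH2(120°)/iPr(180°) gauche 1.1; Et(240°)/CHO(300°) gauche 1.0; Et(240°)/iPr(180°) gauche 1.3 → 6.5 kcal/mol.
E has the lowest total (6.5 kcal/mol).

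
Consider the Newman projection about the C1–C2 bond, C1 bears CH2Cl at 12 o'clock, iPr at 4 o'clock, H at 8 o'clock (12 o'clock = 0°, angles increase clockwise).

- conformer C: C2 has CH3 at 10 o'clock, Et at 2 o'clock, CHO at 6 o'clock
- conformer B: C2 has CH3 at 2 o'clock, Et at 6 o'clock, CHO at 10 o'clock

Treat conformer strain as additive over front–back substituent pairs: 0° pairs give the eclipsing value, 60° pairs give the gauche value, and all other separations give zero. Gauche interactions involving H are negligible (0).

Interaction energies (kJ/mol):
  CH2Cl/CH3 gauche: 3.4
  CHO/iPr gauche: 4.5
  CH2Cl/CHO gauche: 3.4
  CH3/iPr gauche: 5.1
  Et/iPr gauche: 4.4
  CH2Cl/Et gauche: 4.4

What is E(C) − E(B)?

C (staggered): CH2Cl–CH3 gauche, CH2Cl–Et gauche, iPr–Et gauche, iPr–CHO gauche; 3.4 + 4.4 + 4.4 + 4.5 = 16.7 kJ/mol.
B (staggered): CH2Cl–CH3 gauche, CH2Cl–CHO gauche, iPr–CH3 gauche, iPr–Et gauche; 3.4 + 3.4 + 5.1 + 4.4 = 16.3 kJ/mol.
E(C) − E(B) = 16.7 − 16.3 = +0.4 kJ/mol.

+0.4 kJ/mol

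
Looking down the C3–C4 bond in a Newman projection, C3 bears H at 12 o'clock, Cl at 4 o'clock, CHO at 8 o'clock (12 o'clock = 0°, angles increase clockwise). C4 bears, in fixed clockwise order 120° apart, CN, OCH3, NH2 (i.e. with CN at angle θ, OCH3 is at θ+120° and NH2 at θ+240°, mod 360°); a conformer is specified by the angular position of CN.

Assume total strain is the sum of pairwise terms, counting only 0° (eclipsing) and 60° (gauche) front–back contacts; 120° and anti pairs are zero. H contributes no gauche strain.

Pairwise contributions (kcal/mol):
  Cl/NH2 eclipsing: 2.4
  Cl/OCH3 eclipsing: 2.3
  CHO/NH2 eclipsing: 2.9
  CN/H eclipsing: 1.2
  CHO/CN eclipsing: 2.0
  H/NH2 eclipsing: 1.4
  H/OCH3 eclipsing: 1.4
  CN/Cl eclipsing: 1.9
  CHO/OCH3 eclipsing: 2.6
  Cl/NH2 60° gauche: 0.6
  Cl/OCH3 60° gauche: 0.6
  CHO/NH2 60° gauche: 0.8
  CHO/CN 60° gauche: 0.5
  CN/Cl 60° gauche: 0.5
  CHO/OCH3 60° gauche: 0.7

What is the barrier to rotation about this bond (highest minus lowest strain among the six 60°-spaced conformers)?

4.1 kcal/mol

CN at 0° (eclipsed): H–CN eclipsed, Cl–OCH3 eclipsed, CHO–NH2 eclipsed; 1.2 + 2.3 + 2.9 = 6.4 kcal/mol.
CN at 60° (staggered): Cl–CN gauche, Cl–OCH3 gauche, CHO–OCH3 gauche, CHO–NH2 gauche; 0.5 + 0.6 + 0.7 + 0.8 = 2.6 kcal/mol.
CN at 120° (eclipsed): H–NH2 eclipsed, Cl–CN eclipsed, CHO–OCH3 eclipsed; 1.4 + 1.9 + 2.6 = 5.9 kcal/mol.
CN at 180° (staggered): Cl–CN gauche, Cl–NH2 gauche, CHO–CN gauche, CHO–OCH3 gauche; 0.5 + 0.6 + 0.5 + 0.7 = 2.3 kcal/mol.
CN at 240° (eclipsed): H–OCH3 eclipsed, Cl–NH2 eclipsed, CHO–CN eclipsed; 1.4 + 2.4 + 2.0 = 5.8 kcal/mol.
CN at 300° (staggered): Cl–OCH3 gauche, Cl–NH2 gauche, CHO–CN gauche, CHO–NH2 gauche; 0.6 + 0.6 + 0.5 + 0.8 = 2.5 kcal/mol.
Max at 0° (6.4 kcal/mol), min at 180° (2.3 kcal/mol); barrier = 4.1 kcal/mol.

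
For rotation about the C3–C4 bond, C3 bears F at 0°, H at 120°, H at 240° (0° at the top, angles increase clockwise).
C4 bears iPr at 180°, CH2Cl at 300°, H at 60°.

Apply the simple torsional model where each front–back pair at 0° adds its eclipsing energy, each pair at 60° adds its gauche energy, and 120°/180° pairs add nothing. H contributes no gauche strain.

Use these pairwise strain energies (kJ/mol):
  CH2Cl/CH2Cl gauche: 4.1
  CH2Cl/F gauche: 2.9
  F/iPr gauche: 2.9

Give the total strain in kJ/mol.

2.9 kJ/mol

This conformer is staggered. F at 0° is gauche with CH2Cl at 300° (2.9). Total 2.9 kJ/mol.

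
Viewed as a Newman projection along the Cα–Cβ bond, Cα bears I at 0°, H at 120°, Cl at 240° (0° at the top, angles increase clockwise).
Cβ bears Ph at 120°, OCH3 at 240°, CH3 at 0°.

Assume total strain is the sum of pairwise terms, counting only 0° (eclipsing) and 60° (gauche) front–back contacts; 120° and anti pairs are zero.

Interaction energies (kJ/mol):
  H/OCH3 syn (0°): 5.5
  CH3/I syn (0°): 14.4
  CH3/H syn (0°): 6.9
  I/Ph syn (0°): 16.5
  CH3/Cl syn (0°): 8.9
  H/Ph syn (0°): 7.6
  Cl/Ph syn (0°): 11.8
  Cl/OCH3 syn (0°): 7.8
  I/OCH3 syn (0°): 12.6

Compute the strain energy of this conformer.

29.8 kJ/mol

This conformer (eclipsed): I(0°)/CH3(0°) eclipsed 14.4; H(120°)/Ph(120°) eclipsed 7.6; Cl(240°)/OCH3(240°) eclipsed 7.8 → 29.8 kJ/mol.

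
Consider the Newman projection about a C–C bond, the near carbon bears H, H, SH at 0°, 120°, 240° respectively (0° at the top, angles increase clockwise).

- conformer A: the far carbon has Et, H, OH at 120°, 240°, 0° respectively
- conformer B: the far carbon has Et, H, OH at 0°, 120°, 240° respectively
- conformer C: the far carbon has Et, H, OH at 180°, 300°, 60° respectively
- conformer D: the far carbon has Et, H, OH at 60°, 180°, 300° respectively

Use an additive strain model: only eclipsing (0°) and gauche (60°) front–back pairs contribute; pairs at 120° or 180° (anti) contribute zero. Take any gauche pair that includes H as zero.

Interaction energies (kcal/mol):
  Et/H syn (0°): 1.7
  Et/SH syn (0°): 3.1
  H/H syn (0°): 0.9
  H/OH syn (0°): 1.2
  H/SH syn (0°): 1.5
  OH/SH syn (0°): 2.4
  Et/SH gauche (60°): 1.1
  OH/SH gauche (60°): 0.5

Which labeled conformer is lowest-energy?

D

A is eclipsed. H at 0° is eclipsed with OH at 0° (1.2); H at 120° is eclipsed with Et at 120° (1.7); SH at 240° is eclipsed with H at 240° (1.5). Total 4.4 kcal/mol.
B is eclipsed. H at 0° is eclipsed with Et at 0° (1.7); H at 120° is eclipsed with H at 120° (0.9); SH at 240° is eclipsed with OH at 240° (2.4). Total 5.0 kcal/mol.
C is staggered. SH at 240° is gauche with Et at 180° (1.1). Total 1.1 kcal/mol.
D is staggered. SH at 240° is gauche with OH at 300° (0.5). Total 0.5 kcal/mol.
D has the lowest total (0.5 kcal/mol).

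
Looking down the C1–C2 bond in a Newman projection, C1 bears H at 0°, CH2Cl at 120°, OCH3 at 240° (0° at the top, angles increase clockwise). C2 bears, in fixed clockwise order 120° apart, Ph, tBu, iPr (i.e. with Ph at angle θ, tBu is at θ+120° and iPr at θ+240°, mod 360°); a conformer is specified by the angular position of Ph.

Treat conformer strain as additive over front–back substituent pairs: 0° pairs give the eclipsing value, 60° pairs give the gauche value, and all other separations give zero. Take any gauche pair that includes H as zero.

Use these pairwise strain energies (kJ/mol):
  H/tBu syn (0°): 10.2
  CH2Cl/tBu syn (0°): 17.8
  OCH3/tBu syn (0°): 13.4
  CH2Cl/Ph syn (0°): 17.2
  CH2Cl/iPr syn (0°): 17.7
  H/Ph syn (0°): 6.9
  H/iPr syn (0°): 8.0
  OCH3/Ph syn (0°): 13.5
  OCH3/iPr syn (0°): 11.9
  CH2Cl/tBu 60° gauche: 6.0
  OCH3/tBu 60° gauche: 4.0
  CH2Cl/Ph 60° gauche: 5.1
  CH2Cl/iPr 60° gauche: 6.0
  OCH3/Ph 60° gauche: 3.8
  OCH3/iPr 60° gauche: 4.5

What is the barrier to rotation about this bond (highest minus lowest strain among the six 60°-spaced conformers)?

22.5 kJ/mol

Ph at 0° (eclipsed): H(0°)/Ph(0°) eclipsed 6.9; CH2Cl(120°)/tBu(120°) eclipsed 17.8; OCH3(240°)/iPr(240°) eclipsed 11.9 → 36.6 kJ/mol.
Ph at 60° (staggered): CH2Cl(120°)/Ph(60°) gauche 5.1; CH2Cl(120°)/tBu(180°) gauche 6.0; OCH3(240°)/tBu(180°) gauche 4.0; OCH3(240°)/iPr(300°) gauche 4.5 → 19.6 kJ/mol.
Ph at 120° (eclipsed): H(0°)/iPr(0°) eclipsed 8.0; CH2Cl(120°)/Ph(120°) eclipsed 17.2; OCH3(240°)/tBu(240°) eclipsed 13.4 → 38.6 kJ/mol.
Ph at 180° (staggered): CH2Cl(120°)/Ph(180°) gauche 5.1; CH2Cl(120°)/iPr(60°) gauche 6.0; OCH3(240°)/Ph(180°) gauche 3.8; OCH3(240°)/tBu(300°) gauche 4.0 → 18.9 kJ/mol.
Ph at 240° (eclipsed): H(0°)/tBu(0°) eclipsed 10.2; CH2Cl(120°)/iPr(120°) eclipsed 17.7; OCH3(240°)/Ph(240°) eclipsed 13.5 → 41.4 kJ/mol.
Ph at 300° (staggered): CH2Cl(120°)/tBu(60°) gauche 6.0; CH2Cl(120°)/iPr(180°) gauche 6.0; OCH3(240°)/Ph(300°) gauche 3.8; OCH3(240°)/iPr(180°) gauche 4.5 → 20.3 kJ/mol.
Max at 240° (41.4 kJ/mol), min at 180° (18.9 kJ/mol); barrier = 22.5 kJ/mol.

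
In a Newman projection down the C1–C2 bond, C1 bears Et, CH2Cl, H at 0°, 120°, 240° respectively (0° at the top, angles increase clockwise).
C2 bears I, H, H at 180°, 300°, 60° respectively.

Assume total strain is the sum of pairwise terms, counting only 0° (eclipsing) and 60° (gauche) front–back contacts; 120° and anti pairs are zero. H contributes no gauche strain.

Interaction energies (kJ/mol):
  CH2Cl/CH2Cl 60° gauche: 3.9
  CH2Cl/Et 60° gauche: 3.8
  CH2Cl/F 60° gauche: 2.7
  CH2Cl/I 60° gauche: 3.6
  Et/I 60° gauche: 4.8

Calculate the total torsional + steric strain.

This conformer is staggered. CH2Cl at 120° is gauche with I at 180° (3.6). Total 3.6 kJ/mol.

3.6 kJ/mol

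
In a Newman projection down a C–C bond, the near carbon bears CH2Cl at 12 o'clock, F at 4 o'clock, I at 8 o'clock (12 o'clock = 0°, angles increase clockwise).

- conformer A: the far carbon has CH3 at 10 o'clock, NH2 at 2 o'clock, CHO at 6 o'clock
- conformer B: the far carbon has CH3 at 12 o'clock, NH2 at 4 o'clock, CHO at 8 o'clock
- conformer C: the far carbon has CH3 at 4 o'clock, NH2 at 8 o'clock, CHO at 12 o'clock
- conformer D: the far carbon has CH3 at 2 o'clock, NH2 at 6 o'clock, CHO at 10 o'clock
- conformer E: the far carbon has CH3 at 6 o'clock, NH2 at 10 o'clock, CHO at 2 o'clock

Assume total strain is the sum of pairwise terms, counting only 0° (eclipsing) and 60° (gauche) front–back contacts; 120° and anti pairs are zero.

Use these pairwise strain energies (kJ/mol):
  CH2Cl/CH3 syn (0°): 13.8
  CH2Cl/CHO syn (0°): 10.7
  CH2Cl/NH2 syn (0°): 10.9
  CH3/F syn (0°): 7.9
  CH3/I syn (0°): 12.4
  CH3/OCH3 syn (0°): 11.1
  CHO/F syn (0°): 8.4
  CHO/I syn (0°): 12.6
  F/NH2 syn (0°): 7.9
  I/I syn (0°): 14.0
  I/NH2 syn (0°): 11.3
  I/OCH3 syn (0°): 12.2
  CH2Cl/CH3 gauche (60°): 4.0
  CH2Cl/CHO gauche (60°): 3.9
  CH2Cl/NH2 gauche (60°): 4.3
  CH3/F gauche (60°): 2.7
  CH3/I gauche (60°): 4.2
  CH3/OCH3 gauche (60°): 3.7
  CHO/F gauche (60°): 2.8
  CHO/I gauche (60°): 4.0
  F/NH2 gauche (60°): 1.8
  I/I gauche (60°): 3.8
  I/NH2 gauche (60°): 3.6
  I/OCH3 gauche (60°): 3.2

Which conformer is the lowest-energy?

D

A (staggered): CH2Cl(0°)/CH3(300°) gauche 4.0; CH2Cl(0°)/NH2(60°) gauche 4.3; F(120°)/NH2(60°) gauche 1.8; F(120°)/CHO(180°) gauche 2.8; I(240°)/CH3(300°) gauche 4.2; I(240°)/CHO(180°) gauche 4.0 → 21.1 kJ/mol.
B (eclipsed): CH2Cl(0°)/CH3(0°) eclipsed 13.8; F(120°)/NH2(120°) eclipsed 7.9; I(240°)/CHO(240°) eclipsed 12.6 → 34.3 kJ/mol.
C (eclipsed): CH2Cl(0°)/CHO(0°) eclipsed 10.7; F(120°)/CH3(120°) eclipsed 7.9; I(240°)/NH2(240°) eclipsed 11.3 → 29.9 kJ/mol.
D (staggered): CH2Cl(0°)/CH3(60°) gauche 4.0; CH2Cl(0°)/CHO(300°) gauche 3.9; F(120°)/CH3(60°) gauche 2.7; F(120°)/NH2(180°) gauche 1.8; I(240°)/NH2(180°) gauche 3.6; I(240°)/CHO(300°) gauche 4.0 → 20.0 kJ/mol.
E (staggered): CH2Cl(0°)/NH2(300°) gauche 4.3; CH2Cl(0°)/CHO(60°) gauche 3.9; F(120°)/CH3(180°) gauche 2.7; F(120°)/CHO(60°) gauche 2.8; I(240°)/CH3(180°) gauche 4.2; I(240°)/NH2(300°) gauche 3.6 → 21.5 kJ/mol.
D has the lowest total (20.0 kJ/mol).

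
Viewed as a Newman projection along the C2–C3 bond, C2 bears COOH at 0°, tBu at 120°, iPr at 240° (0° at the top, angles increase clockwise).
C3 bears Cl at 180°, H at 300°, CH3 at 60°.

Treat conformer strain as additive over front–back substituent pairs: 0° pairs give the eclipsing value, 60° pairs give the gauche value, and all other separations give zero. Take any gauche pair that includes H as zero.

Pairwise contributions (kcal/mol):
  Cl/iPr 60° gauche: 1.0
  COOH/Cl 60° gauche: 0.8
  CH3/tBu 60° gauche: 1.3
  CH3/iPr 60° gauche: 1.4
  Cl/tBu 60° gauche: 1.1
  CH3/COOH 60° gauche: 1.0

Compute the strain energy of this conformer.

4.4 kcal/mol

This conformer (staggered): COOH(0°)/CH3(60°) gauche 1.0; tBu(120°)/Cl(180°) gauche 1.1; tBu(120°)/CH3(60°) gauche 1.3; iPr(240°)/Cl(180°) gauche 1.0 → 4.4 kcal/mol.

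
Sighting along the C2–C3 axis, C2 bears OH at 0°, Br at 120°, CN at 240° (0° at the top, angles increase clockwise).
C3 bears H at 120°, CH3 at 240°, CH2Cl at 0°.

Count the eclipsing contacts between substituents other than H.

2

Non-H eclipsing pairs: OH(0°)/CH2Cl(0°); CN(240°)/CH3(240°) — 2 interactions.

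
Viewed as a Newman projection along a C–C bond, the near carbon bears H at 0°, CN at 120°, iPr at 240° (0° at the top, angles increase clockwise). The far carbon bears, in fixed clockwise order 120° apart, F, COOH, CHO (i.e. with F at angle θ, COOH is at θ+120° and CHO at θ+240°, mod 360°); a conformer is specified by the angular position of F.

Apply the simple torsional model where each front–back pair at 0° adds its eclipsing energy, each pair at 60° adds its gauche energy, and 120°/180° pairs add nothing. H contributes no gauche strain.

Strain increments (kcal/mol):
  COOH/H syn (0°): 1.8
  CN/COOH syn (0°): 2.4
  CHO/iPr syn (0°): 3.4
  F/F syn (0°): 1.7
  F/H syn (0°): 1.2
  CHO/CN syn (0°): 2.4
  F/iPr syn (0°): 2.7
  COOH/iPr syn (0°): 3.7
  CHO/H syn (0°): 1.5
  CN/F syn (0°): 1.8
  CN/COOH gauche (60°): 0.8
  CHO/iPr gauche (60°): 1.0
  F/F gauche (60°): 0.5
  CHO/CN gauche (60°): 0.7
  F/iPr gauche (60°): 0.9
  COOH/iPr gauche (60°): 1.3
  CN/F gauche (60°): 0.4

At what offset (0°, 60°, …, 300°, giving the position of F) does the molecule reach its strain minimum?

F at 0° (eclipsed): H(0°)/F(0°) eclipsed 1.2; CN(120°)/COOH(120°) eclipsed 2.4; iPr(240°)/CHO(240°) eclipsed 3.4 → 7.0 kcal/mol.
F at 60° (staggered): CN(120°)/F(60°) gauche 0.4; CN(120°)/COOH(180°) gauche 0.8; iPr(240°)/COOH(180°) gauche 1.3; iPr(240°)/CHO(300°) gauche 1.0 → 3.5 kcal/mol.
F at 120° (eclipsed): H(0°)/CHO(0°) eclipsed 1.5; CN(120°)/F(120°) eclipsed 1.8; iPr(240°)/COOH(240°) eclipsed 3.7 → 7.0 kcal/mol.
F at 180° (staggered): CN(120°)/F(180°) gauche 0.4; CN(120°)/CHO(60°) gauche 0.7; iPr(240°)/F(180°) gauche 0.9; iPr(240°)/COOH(300°) gauche 1.3 → 3.3 kcal/mol.
F at 240° (eclipsed): H(0°)/COOH(0°) eclipsed 1.8; CN(120°)/CHO(120°) eclipsed 2.4; iPr(240°)/F(240°) eclipsed 2.7 → 6.9 kcal/mol.
F at 300° (staggered): CN(120°)/COOH(60°) gauche 0.8; CN(120°)/CHO(180°) gauche 0.7; iPr(240°)/F(300°) gauche 0.9; iPr(240°)/CHO(180°) gauche 1.0 → 3.4 kcal/mol.
The minimum (3.3 kcal/mol) occurs with F at 180°.

180°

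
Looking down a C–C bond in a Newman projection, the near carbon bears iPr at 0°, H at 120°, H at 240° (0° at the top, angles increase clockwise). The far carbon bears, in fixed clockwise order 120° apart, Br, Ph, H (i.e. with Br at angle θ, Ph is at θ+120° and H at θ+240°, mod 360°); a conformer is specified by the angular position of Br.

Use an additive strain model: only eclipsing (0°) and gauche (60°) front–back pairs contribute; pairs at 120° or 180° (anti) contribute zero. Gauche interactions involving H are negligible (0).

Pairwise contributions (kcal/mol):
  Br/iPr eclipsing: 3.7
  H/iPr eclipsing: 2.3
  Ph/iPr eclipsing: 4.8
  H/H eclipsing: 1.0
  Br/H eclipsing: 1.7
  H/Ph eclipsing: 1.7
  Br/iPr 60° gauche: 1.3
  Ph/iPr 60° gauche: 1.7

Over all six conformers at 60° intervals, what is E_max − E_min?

Br at 0° (eclipsed): iPr(0°)/Br(0°) eclipsed 3.7; H(120°)/Ph(120°) eclipsed 1.7; H(240°)/H(240°) eclipsed 1.0 → 6.4 kcal/mol.
Br at 60° (staggered): iPr(0°)/Br(60°) gauche 1.3 → 1.3 kcal/mol.
Br at 120° (eclipsed): iPr(0°)/H(0°) eclipsed 2.3; H(120°)/Br(120°) eclipsed 1.7; H(240°)/Ph(240°) eclipsed 1.7 → 5.7 kcal/mol.
Br at 180° (staggered): iPr(0°)/Ph(300°) gauche 1.7 → 1.7 kcal/mol.
Br at 240° (eclipsed): iPr(0°)/Ph(0°) eclipsed 4.8; H(120°)/H(120°) eclipsed 1.0; H(240°)/Br(240°) eclipsed 1.7 → 7.5 kcal/mol.
Br at 300° (staggered): iPr(0°)/Br(300°) gauche 1.3; iPr(0°)/Ph(60°) gauche 1.7 → 3.0 kcal/mol.
Max at 240° (7.5 kcal/mol), min at 60° (1.3 kcal/mol); barrier = 6.2 kcal/mol.

6.2 kcal/mol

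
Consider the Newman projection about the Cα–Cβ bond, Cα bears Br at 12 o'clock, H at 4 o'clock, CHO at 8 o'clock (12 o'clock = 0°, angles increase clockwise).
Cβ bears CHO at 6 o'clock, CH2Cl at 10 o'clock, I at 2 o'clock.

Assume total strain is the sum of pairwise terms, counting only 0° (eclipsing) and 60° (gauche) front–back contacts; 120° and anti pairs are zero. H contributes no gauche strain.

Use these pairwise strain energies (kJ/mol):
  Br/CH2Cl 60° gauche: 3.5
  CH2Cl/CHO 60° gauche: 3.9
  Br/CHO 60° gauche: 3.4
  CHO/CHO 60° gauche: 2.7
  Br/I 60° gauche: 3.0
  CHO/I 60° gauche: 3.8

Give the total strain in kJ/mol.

This conformer (staggered): Br–CH2Cl gauche, Br–I gauche, CHO–CHO gauche, CHO–CH2Cl gauche; 3.5 + 3.0 + 2.7 + 3.9 = 13.1 kJ/mol.

13.1 kJ/mol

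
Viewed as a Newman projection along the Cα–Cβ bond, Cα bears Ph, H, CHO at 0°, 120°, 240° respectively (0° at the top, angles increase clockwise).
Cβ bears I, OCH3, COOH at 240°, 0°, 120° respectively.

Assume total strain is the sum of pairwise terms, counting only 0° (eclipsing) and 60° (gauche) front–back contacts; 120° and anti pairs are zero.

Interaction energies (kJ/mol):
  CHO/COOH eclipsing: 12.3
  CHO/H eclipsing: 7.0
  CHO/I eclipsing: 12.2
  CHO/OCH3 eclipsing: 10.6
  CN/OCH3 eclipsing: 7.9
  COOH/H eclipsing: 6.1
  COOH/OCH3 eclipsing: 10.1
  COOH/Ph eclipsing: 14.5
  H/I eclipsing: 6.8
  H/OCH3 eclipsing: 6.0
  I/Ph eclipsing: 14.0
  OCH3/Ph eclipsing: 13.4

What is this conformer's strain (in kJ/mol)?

This conformer (eclipsed): Ph–OCH3 eclipsed, H–COOH eclipsed, CHO–I eclipsed; 13.4 + 6.1 + 12.2 = 31.7 kJ/mol.

31.7 kJ/mol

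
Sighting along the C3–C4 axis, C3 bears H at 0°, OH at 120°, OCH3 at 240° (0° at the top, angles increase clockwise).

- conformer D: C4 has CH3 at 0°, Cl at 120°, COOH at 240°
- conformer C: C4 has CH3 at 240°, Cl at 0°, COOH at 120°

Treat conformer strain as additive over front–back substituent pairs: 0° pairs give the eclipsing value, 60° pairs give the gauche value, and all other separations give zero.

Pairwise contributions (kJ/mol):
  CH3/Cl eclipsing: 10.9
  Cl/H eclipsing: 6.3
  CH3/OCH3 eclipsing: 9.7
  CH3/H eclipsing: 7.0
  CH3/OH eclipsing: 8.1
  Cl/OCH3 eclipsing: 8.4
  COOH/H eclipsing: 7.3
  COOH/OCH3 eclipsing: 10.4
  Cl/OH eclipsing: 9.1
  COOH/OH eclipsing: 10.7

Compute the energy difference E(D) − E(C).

D (eclipsed): H(0°)/CH3(0°) eclipsed 7.0; OH(120°)/Cl(120°) eclipsed 9.1; OCH3(240°)/COOH(240°) eclipsed 10.4 → 26.5 kJ/mol.
C (eclipsed): H(0°)/Cl(0°) eclipsed 6.3; OH(120°)/COOH(120°) eclipsed 10.7; OCH3(240°)/CH3(240°) eclipsed 9.7 → 26.7 kJ/mol.
E(D) − E(C) = 26.5 − 26.7 = -0.2 kJ/mol.

-0.2 kJ/mol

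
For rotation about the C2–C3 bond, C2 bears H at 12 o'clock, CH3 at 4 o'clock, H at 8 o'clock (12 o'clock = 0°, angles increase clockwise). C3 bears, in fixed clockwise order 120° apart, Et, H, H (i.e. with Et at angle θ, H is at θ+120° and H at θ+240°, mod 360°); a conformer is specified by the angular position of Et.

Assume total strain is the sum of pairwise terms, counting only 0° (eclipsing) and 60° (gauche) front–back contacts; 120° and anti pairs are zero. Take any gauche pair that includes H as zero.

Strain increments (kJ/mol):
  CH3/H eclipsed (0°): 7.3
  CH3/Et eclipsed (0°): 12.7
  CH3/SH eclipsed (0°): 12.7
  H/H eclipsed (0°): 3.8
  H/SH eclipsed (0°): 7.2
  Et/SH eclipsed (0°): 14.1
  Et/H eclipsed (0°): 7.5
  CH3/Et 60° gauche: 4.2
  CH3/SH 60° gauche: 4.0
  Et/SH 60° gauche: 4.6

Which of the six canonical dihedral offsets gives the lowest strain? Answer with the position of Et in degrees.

Et at 0° (eclipsed): H(0°)/Et(0°) eclipsed 7.5; CH3(120°)/H(120°) eclipsed 7.3; H(240°)/H(240°) eclipsed 3.8 → 18.6 kJ/mol.
Et at 60° (staggered): CH3(120°)/Et(60°) gauche 4.2 → 4.2 kJ/mol.
Et at 120° (eclipsed): H(0°)/H(0°) eclipsed 3.8; CH3(120°)/Et(120°) eclipsed 12.7; H(240°)/H(240°) eclipsed 3.8 → 20.3 kJ/mol.
Et at 180° (staggered): CH3(120°)/Et(180°) gauche 4.2 → 4.2 kJ/mol.
Et at 240° (eclipsed): H(0°)/H(0°) eclipsed 3.8; CH3(120°)/H(120°) eclipsed 7.3; H(240°)/Et(240°) eclipsed 7.5 → 18.6 kJ/mol.
Et at 300° (staggered): no non-H gauche contacts → 0.0 kJ/mol.
The minimum (0.0 kJ/mol) occurs with Et at 300°.

300°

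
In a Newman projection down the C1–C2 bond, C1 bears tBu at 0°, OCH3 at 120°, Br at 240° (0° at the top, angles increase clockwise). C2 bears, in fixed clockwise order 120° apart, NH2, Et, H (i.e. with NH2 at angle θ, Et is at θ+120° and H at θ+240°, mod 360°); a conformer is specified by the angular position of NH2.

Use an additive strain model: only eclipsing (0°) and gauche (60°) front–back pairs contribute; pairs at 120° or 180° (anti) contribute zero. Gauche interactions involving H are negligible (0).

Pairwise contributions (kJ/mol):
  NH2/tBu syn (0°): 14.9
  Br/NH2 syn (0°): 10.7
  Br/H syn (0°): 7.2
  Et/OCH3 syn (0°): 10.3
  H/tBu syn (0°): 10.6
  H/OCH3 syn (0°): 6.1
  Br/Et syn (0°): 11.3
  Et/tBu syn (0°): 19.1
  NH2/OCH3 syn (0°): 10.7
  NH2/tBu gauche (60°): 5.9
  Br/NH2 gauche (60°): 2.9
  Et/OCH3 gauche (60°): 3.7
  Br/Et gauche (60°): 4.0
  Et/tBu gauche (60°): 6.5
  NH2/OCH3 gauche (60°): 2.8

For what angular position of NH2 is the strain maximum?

NH2 at 0° (eclipsed): tBu(0°)/NH2(0°) eclipsed 14.9; OCH3(120°)/Et(120°) eclipsed 10.3; Br(240°)/H(240°) eclipsed 7.2 → 32.4 kJ/mol.
NH2 at 60° (staggered): tBu(0°)/NH2(60°) gauche 5.9; OCH3(120°)/NH2(60°) gauche 2.8; OCH3(120°)/Et(180°) gauche 3.7; Br(240°)/Et(180°) gauche 4.0 → 16.4 kJ/mol.
NH2 at 120° (eclipsed): tBu(0°)/H(0°) eclipsed 10.6; OCH3(120°)/NH2(120°) eclipsed 10.7; Br(240°)/Et(240°) eclipsed 11.3 → 32.6 kJ/mol.
NH2 at 180° (staggered): tBu(0°)/Et(300°) gauche 6.5; OCH3(120°)/NH2(180°) gauche 2.8; Br(240°)/NH2(180°) gauche 2.9; Br(240°)/Et(300°) gauche 4.0 → 16.2 kJ/mol.
NH2 at 240° (eclipsed): tBu(0°)/Et(0°) eclipsed 19.1; OCH3(120°)/H(120°) eclipsed 6.1; Br(240°)/NH2(240°) eclipsed 10.7 → 35.9 kJ/mol.
NH2 at 300° (staggered): tBu(0°)/NH2(300°) gauche 5.9; tBu(0°)/Et(60°) gauche 6.5; OCH3(120°)/Et(60°) gauche 3.7; Br(240°)/NH2(300°) gauche 2.9 → 19.0 kJ/mol.
The maximum (35.9 kJ/mol) occurs with NH2 at 240°.

240°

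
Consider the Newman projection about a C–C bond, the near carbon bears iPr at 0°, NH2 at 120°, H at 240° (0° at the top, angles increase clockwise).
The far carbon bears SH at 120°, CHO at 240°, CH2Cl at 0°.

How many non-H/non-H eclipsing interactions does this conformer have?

Non-H eclipsing pairs: iPr(0°)/CH2Cl(0°); NH2(120°)/SH(120°) — 2 interactions.

2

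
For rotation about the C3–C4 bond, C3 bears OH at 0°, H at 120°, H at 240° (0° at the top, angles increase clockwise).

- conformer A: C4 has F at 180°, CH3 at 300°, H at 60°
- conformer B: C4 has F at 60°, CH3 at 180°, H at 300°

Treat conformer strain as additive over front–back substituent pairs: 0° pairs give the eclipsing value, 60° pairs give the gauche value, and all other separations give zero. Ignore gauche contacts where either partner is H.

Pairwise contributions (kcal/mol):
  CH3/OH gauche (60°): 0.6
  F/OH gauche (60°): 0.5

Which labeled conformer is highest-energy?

A (staggered): OH–CH3 gauche; 0.6 = 0.6 kcal/mol.
B (staggered): OH–F gauche; 0.5 = 0.5 kcal/mol.
A has the highest total (0.6 kcal/mol).

A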